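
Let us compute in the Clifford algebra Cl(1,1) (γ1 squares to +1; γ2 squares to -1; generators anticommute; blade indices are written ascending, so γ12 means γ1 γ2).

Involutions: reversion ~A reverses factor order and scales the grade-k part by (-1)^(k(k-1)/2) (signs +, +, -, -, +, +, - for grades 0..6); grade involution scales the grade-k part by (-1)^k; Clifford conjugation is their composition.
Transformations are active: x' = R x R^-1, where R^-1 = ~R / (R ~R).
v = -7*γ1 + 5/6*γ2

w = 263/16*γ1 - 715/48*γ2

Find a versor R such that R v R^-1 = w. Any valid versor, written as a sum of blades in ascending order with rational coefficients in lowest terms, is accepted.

Key observation: q(v) = q(w) = 1739/36 (sandwiches preserve the norm), so R = v + w = 151/16*γ1 - 225/16*γ2 works whenever it is invertible — the component of v along it is kept and (v - w)/2 reverses, sending v to w.
Answer: 151/16*γ1 - 225/16*γ2


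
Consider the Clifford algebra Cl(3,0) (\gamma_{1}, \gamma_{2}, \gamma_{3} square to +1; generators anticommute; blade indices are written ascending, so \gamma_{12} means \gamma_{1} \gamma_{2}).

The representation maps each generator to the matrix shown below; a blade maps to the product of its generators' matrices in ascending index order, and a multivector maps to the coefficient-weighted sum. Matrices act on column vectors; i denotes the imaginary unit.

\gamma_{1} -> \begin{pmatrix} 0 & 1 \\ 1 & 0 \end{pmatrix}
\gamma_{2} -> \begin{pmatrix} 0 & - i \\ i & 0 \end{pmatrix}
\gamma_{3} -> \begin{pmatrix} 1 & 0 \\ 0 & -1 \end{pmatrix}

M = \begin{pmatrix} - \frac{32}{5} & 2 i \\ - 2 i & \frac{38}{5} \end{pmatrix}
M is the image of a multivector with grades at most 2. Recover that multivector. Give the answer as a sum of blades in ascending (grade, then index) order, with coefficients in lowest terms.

Method: 1, rho(\gamma_{1}), rho(\gamma_{2}), rho(\gamma_{3}) form a trace-orthogonal basis of the 2x2 complex matrices (tr(X Y) = 2 if X = Y, else 0), so M = m0*1 + m1*rho(\gamma_{1}) + m2*rho(\gamma_{2}) + m3*rho(\gamma_{3}) with m0 = tr(M)/2 = \frac{3}{5}, m1 = tr(M rho(\gamma_{1}))/2 = 0, m2 = tr(M rho(\gamma_{2}))/2 = -2, m3 = tr(M rho(\gamma_{3}))/2 = -7.
Multiplying table entries, the bivector images are rho(\gamma_{12}) = i*rho(\gamma_{3}), rho(\gamma_{13}) = -i*rho(\gamma_{2}), rho(\gamma_{23}) = i*rho(\gamma_{1}); with real blade coefficients the real parts of m0..m3 are the coefficients of 1, \gamma_{1}, \gamma_{2}, \gamma_{3} and the imaginary parts give the bivectors (\gamma_{23}: Im m1, \gamma_{13}: -Im m2, \gamma_{12}: Im m3).
Answer: \frac{3}{5} - 2 \gamma_{2} - 7 \gamma_{3}


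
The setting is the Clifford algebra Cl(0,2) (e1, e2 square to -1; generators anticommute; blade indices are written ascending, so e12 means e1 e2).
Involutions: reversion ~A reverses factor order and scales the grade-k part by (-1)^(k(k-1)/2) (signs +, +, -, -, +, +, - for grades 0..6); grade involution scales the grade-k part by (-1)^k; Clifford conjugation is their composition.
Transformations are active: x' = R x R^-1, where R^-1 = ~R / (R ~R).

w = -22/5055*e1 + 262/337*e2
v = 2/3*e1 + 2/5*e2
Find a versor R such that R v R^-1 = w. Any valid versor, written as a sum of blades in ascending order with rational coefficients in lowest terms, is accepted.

Since q(v) = q(w) = -136/225, the sum R = v + w = 1116/1685*e1 + 1984/1685*e2 does the job whenever invertible.
Answer: 1116/1685*e1 + 1984/1685*e2


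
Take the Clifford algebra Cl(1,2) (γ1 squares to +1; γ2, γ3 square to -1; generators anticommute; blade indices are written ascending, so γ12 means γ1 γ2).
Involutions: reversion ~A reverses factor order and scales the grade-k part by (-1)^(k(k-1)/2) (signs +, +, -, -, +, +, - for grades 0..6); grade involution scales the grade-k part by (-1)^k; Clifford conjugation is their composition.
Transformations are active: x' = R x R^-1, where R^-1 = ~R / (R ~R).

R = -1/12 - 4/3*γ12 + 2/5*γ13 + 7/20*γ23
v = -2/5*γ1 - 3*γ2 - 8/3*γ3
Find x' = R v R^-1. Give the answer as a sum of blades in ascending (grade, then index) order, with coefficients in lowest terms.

~R = -1/12 + 4/3*γ12 - 2/5*γ13 - 7/20*γ23, and R ~R = -217/120, so R^-1 = ~R / (-217/120).
R v = -29/10*γ1 + 13/20*γ2 - 601/900*γ3 + 2077/450*γ123
Answer: -26918/16275*γ1 + 16568/16275*γ2 - 2735/651*γ3


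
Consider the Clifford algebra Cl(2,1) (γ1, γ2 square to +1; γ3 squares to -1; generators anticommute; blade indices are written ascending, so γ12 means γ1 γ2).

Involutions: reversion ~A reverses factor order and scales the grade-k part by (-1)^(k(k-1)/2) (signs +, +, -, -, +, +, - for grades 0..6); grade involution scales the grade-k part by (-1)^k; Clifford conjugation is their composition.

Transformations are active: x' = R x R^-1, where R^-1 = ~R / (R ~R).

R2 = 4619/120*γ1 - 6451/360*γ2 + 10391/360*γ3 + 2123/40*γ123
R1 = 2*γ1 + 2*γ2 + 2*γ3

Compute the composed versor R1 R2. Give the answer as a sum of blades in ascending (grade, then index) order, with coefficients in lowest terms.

Distribute over the terms of R1 (each basis-blade product reordered to ascending indices, repeated generators contracted through their squares):
(2*γ1) R2 = 4619/60 - 6451/180*γ12 + 10391/180*γ13 + 2123/20*γ23
(2*γ2) R2 = -6451/180 - 4619/60*γ12 - 2123/20*γ13 + 10391/180*γ23
(2*γ3) R2 = -10391/180 - 2123/20*γ12 - 4619/60*γ13 + 6451/180*γ23
Summing the partial products and collecting blades:
Answer: -199/12 - 7883/36*γ12 - 22573/180*γ13 + 11983/60*γ23


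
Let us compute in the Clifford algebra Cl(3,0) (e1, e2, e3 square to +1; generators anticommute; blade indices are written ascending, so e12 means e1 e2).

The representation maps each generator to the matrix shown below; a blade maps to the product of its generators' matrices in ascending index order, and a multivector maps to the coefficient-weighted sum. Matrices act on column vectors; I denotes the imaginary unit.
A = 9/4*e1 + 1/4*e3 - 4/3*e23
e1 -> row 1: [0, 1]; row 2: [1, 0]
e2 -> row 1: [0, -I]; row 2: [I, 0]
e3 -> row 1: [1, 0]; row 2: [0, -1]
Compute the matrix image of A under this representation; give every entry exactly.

Bivector images (products of the table entries): rho(e23) = rho(e2)rho(e3) = row 1: [0, I]; row 2: [I, 0].
M = (9/4)*rho(e1) + (1/4)*rho(e3) + (-4/3)*rho(e23), summed entrywise:
Answer: row 1: [1/4, 9/4 - 4*I/3]; row 2: [9/4 - 4*I/3, -1/4]


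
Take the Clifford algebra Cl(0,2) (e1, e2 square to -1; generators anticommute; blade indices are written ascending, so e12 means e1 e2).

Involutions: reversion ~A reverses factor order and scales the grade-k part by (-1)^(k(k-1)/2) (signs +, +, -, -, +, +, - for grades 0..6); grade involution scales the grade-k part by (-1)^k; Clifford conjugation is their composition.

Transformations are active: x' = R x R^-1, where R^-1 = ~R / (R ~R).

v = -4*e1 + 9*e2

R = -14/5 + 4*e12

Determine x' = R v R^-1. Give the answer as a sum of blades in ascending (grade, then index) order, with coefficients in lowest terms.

~R = -14/5 - 4*e12, and R ~R = 596/25, so R^-1 = ~R / (596/25).
R v = -124/5*e1 - 206/5*e2
Answer: 1464/149*e1 + 101/149*e2


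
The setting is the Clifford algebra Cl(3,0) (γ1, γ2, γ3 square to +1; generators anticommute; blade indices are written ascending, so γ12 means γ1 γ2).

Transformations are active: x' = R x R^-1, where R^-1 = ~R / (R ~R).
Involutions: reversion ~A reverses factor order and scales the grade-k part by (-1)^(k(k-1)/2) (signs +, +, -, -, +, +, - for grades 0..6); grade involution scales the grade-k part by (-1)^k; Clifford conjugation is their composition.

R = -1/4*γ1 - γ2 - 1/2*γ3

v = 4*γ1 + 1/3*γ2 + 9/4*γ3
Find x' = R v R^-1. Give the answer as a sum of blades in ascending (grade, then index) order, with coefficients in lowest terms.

~R = -1/4*γ1 - γ2 - 1/2*γ3, and R ~R = 21/16, so R^-1 = ~R / (21/16).
R v = -59/24 + 47/12*γ12 + 23/16*γ13 - 25/12*γ23
Answer: -193/63*γ1 + 215/63*γ2 - 95/252*γ3


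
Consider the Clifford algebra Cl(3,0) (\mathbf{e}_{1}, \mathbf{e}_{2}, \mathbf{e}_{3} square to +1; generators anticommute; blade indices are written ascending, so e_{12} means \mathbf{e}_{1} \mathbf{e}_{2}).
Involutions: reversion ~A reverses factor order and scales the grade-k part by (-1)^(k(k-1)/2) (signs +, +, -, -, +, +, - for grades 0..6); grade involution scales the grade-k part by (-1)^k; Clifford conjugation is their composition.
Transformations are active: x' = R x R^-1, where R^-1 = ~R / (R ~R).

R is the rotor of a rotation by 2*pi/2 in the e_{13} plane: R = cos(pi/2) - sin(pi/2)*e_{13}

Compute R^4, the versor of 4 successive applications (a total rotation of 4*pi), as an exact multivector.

Because a rotor carries half the rotation angle, composing 4 copies of this e_{13}-plane rotor multiplies the phase: 4*(pi/2) = 2 \pi, hence R^4 = cos(2 \pi) - sin(2 \pi)*e_{13}.
cos(2 \pi) = 1 and sin(2 \pi) = 0, so R^4 = 1. The total rotation 4*pi is 2 full turns, so every vector returns to itself, yet the rotor is +1, back on the identity sheet (an even number of 2*pi turns).
Answer: 1


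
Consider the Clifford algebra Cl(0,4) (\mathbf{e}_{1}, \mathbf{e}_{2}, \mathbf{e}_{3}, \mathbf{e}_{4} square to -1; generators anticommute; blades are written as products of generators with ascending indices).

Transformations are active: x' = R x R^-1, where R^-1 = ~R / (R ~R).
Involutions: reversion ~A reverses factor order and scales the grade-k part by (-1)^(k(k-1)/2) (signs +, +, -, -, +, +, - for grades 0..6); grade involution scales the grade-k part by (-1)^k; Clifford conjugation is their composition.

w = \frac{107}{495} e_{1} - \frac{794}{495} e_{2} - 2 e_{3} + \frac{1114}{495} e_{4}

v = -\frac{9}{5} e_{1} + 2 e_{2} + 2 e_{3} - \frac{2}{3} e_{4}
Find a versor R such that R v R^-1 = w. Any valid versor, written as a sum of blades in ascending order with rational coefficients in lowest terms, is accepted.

The midline construction: v and w both square to -\frac{2629}{225}, so reflecting in their sum -\frac{784}{495} e_{1} + \frac{196}{495} e_{2} + \frac{784}{495} e_{4} exchanges them.
Answer: -\frac{784}{495} e_{1} + \frac{196}{495} e_{2} + \frac{784}{495} e_{4}


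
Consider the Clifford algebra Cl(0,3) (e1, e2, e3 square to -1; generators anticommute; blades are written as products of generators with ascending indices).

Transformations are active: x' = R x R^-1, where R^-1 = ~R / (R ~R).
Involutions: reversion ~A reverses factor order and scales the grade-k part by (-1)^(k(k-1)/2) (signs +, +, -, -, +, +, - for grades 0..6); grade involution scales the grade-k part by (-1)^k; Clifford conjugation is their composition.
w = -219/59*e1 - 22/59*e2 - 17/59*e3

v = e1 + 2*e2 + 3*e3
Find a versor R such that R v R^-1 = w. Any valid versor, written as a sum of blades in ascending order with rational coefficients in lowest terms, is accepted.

A norm check does it: q(v) = q(w) = -14, hence R = v + w = -160/59*e1 + 96/59*e2 + 160/59*e3 realises the map — parallel part kept, (v - w)/2 negated, v carried to w.
Answer: -160/59*e1 + 96/59*e2 + 160/59*e3


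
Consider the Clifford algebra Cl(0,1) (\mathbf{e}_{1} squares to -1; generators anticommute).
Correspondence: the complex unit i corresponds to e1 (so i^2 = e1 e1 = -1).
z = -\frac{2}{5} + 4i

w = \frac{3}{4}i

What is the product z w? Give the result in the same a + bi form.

In blades: z = -\frac{2}{5} + 4 e_{1}, w = \frac{3}{4} e_{1}.
Distribute z over w term by term (generator squares from the signature, products reordered to ascending indices): (-\frac{2}{5})*w = -\frac{3}{10} e_{1}; (4 e_{1})*w = -3.
Sum: -3 - \frac{3}{10} e_{1}; translating back through the correspondence:
Answer: -3 - \frac{3}{10}i


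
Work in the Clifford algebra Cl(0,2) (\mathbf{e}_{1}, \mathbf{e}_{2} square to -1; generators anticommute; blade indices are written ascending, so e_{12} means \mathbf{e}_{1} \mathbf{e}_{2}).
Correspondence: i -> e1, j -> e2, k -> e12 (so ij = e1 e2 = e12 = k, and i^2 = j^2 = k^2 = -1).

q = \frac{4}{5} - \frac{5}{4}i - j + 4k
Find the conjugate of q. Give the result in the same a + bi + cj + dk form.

In blades: q = \frac{4}{5} - \frac{5}{4} e_{1} - e_{2} + 4 e_{12}.
Conjugation here is Clifford conjugation: the scalar is fixed and the grade-1 and grade-2 blades all flip sign, giving \frac{4}{5} + \frac{5}{4} e_{1} + e_{2} - 4 e_{12}; translating back:
Answer: \frac{4}{5} + \frac{5}{4}i + j - 4k


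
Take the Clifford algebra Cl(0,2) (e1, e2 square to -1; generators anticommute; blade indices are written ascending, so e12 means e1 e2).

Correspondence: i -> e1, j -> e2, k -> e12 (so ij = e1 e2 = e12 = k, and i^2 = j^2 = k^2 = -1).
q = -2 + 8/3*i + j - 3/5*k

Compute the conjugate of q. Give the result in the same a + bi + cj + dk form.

In blades: q = -2 + 8/3*e1 + e2 - 3/5*e12.
Conjugation here is Clifford conjugation: the scalar is fixed and the grade-1 and grade-2 blades all flip sign, giving -2 - 8/3*e1 - e2 + 3/5*e12; translating back:
Answer: -2 - 8/3*i - j + 3/5*k


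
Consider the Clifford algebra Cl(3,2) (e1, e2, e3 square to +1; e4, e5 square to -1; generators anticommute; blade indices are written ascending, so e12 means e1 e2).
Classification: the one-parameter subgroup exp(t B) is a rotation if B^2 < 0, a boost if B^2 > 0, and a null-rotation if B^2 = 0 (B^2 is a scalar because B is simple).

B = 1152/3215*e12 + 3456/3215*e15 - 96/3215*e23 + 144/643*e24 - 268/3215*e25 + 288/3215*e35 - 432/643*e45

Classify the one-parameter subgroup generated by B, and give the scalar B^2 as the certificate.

B^2 term by term: the squares give (1152/3215)^2*(e12)^2 + (3456/3215)^2*(e15)^2 + (-96/3215)^2*(e23)^2 + (144/643)^2*(e24)^2 + (-268/3215)^2*(e25)^2 + (288/3215)^2*(e35)^2 + (-432/643)^2*(e45)^2 = 1327104/10336225*(-1) + 11943936/10336225*(+1) + 9216/10336225*(-1) + 20736/413449*(+1) + 71824/10336225*(+1) + 82944/10336225*(+1) + 186624/413449*(-1) = 16/25 (each basis 2-blade squares to minus the product of its generators' squares); cross terms between blades sharing an index anticommute and cancel; the commuting (index-disjoint) pairs give grade-4 terms 2*c*c'*(blade product), which cancel blade by blade — e1235: 663552/10336225 - 663552/10336225 = 0; e1245: -995328/2067245 + 995328/2067245 = 0; e2345: 82944/2067245 - 82944/2067245 = 0 — confirming B is simple. So B^2 = 16/25.
Answer: boost, certificate B^2 = 16/25. Check the certificate: B^2 = 16/25, and that sign is decisive whatever form B takes.


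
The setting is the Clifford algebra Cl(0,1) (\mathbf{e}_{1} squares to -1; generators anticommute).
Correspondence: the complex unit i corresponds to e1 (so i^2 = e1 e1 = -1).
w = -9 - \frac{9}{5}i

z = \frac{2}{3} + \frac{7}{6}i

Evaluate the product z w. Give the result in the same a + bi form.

In blades: z = \frac{2}{3} + \frac{7}{6} e_{1}, w = -9 - \frac{9}{5} e_{1}.
Distribute z over w term by term (generator squares from the signature, products reordered to ascending indices): (\frac{2}{3})*w = -6 - \frac{6}{5} e_{1}; (\frac{7}{6} e_{1})*w = \frac{21}{10} - \frac{21}{2} e_{1}.
Sum: -\frac{39}{10} - \frac{117}{10} e_{1}; translating back through the correspondence:
Answer: -\frac{39}{10} - \frac{117}{10}i


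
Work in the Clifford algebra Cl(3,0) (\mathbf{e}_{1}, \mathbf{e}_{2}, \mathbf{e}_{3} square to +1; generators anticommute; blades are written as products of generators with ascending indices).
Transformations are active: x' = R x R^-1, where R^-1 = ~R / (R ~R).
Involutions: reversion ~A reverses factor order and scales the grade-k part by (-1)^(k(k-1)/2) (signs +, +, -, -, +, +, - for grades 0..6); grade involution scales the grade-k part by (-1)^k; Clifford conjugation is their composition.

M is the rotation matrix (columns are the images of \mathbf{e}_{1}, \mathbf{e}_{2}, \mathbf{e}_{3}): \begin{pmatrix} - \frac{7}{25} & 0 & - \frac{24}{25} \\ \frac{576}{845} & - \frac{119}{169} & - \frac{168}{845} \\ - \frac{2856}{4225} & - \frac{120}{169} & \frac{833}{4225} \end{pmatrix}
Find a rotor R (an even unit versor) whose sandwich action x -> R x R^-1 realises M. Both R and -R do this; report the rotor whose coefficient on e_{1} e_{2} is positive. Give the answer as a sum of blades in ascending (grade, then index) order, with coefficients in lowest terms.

Method: write R = a + b12*e_{1} e_{2} + b13*e_{1} e_{3} + b23*e_{2} e_{3} with a^2 + b12^2 + b13^2 + b23^2 = 1 (so R^-1 = ~R). Expanding the columns R e_j ~R gives tr M = 4a^2 - 1 and, from the antisymmetric part, M21 - M12 = -4a*b12, M13 - M31 = 4a*b13, M32 - M23 = -4a*b23.
Here tr M = -\frac{133}{169}, so a^2 = (1 + tr M)/4 = \frac{9}{169} and a = ±\frac{3}{13}. Taking a = \frac{3}{13}: M21 - M12 = \frac{576}{845}, M13 - M31 = -\frac{48}{169}, M32 - M23 = -\frac{432}{845}, giving b12 = -\frac{48}{65}, b13 = -\frac{4}{13}, b23 = \frac{36}{65}, i.e. R = \frac{3}{13} - \frac{48}{65} e_{1} e_{2} - \frac{4}{13} e_{1} e_{3} + \frac{36}{65} e_{2} e_{3}.
Its e_{1} e_{2} coefficient is negative, so report the other preimage -R.
Answer: -\frac{3}{13} + \frac{48}{65} e_{1} e_{2} + \frac{4}{13} e_{1} e_{3} - \frac{36}{65} e_{2} e_{3}. Why the constraint matters: R and -R act identically through the sandwich — M has trace -\frac{133}{169} either way — so only the sign condition on e_{1} e_{2} picks one of the two preimages.


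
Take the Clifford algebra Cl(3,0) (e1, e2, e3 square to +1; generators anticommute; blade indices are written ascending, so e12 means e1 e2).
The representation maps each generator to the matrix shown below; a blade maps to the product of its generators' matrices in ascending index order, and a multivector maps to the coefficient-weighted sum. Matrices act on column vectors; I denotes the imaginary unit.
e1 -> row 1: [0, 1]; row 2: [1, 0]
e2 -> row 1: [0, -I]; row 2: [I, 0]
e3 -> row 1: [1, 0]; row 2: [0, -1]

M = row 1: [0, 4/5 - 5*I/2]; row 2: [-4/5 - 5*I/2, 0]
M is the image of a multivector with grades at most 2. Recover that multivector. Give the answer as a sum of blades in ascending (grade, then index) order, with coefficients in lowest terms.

Method: 1, rho(e1), rho(e2), rho(e3) form a trace-orthogonal basis of the 2x2 complex matrices (tr(X Y) = 2 if X = Y, else 0), so M = m0*1 + m1*rho(e1) + m2*rho(e2) + m3*rho(e3) with m0 = tr(M)/2 = 0, m1 = tr(M rho(e1))/2 = -5*I/2, m2 = tr(M rho(e2))/2 = 4*I/5, m3 = tr(M rho(e3))/2 = 0.
Multiplying table entries, the bivector images are rho(e12) = I*rho(e3), rho(e13) = -I*rho(e2), rho(e23) = I*rho(e1); with real blade coefficients the real parts of m0..m3 are the coefficients of 1, e1, e2, e3 and the imaginary parts give the bivectors (e23: Im m1, e13: -Im m2, e12: Im m3).
Answer: -4/5*e13 - 5/2*e23


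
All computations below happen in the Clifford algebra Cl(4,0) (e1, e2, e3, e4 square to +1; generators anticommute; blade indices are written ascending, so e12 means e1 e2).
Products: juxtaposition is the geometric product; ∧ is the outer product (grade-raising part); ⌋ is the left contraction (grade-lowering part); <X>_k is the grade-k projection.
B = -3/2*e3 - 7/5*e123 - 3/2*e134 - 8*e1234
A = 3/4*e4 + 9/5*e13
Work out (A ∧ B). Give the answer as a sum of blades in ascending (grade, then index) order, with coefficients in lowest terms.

step 1: 9/8*e34 + 21/20*e1234
Answer: 9/8*e34 + 21/20*e1234


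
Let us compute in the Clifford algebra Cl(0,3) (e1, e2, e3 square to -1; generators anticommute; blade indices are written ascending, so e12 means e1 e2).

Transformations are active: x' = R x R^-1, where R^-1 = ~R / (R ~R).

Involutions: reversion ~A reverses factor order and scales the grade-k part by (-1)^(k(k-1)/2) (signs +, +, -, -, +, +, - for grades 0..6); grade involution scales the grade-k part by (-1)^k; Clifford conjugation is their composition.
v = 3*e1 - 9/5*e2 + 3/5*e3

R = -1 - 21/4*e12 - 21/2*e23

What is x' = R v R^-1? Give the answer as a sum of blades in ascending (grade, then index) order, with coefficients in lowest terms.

~R = -1 + 21/4*e12 + 21/2*e23, and R ~R = 2221/16, so R^-1 = ~R / (2221/16).
R v = -249/20*e1 - 153/20*e2 + 183/10*e3 - 693/20*e123
Answer: 26889/11105*e1 + 21213/11105*e2 + 3903/2221*e3


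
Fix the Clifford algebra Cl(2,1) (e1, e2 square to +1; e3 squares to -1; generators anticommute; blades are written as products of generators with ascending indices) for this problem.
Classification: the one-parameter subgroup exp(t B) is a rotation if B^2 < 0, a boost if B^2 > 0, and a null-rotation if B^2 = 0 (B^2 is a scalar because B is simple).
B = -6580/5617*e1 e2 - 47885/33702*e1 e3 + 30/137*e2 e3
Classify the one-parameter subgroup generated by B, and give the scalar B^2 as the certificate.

B^2 term by term: the squares give (-6580/5617)^2*(e1 e2)^2 + (-47885/33702)^2*(e1 e3)^2 + (30/137)^2*(e2 e3)^2 = 43296400/31550689*(-1) + 2292973225/1135824804*(+1) + 900/18769*(+1) = 25/36 (each basis 2-blade squares to minus the product of its generators' squares); cross terms between blades sharing an index anticommute and cancel. So B^2 = 25/36.
Answer: boost, certificate B^2 = 25/36. The invariant at work: B^2 = 25/36 is unchanged by conjugation, hence its sign classifies the subgroup whatever basis B is written in.


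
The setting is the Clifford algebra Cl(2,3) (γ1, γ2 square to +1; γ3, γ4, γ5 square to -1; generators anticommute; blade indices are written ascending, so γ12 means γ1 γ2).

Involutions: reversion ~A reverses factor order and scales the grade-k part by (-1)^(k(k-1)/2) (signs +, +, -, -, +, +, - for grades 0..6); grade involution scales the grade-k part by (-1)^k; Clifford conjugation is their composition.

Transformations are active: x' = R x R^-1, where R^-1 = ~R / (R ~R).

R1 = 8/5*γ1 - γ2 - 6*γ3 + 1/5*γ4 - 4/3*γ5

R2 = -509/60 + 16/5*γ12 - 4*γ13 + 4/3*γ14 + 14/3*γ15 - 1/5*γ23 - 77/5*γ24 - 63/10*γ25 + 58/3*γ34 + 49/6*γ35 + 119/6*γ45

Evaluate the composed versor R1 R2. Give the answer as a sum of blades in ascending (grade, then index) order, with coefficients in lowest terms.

Distribute over the terms of R1 (each basis-blade product reordered to ascending indices, repeated generators contracted through their squares):
(8/5*γ1) R2 = -1018/75*γ1 + 128/25*γ2 - 32/5*γ3 + 32/15*γ4 + 112/15*γ5 - 8/25*γ123 - 616/25*γ124 - 252/25*γ125 + 464/15*γ134 + 196/15*γ135 + 476/15*γ145
(-γ2) R2 = 16/5*γ1 + 509/60*γ2 + 1/5*γ3 + 77/5*γ4 + 63/10*γ5 - 4*γ123 + 4/3*γ124 + 14/3*γ125 - 58/3*γ234 - 49/6*γ235 - 119/6*γ245
(-6*γ3) R2 = 24*γ1 + 6/5*γ2 + 509/10*γ3 + 116*γ4 + 49*γ5 - 96/5*γ123 + 8*γ134 + 28*γ135 - 462/5*γ234 - 189/5*γ235 - 119*γ345
(1/5*γ4) R2 = 4/15*γ1 - 77/25*γ2 + 58/15*γ3 - 509/300*γ4 - 119/30*γ5 + 16/25*γ124 - 4/5*γ134 - 14/15*γ145 - 1/25*γ234 + 63/50*γ245 - 49/30*γ345
(-4/3*γ5) R2 = -56/9*γ1 + 42/5*γ2 - 98/9*γ3 - 238/9*γ4 + 509/45*γ5 - 64/15*γ125 + 16/3*γ135 - 16/9*γ145 + 4/15*γ235 + 308/15*γ245 - 232/9*γ345
Summing the partial products and collecting blades:
Answer: 1726/225*γ1 + 6037/300*γ2 + 3391/90*γ3 + 94853/900*γ4 + 631/9*γ5 - 588/25*γ123 - 68/3*γ124 - 242/25*γ125 + 572/15*γ134 + 232/5*γ135 + 1306/45*γ145 - 8383/75*γ234 - 457/10*γ235 + 49/25*γ245 - 13177/90*γ345


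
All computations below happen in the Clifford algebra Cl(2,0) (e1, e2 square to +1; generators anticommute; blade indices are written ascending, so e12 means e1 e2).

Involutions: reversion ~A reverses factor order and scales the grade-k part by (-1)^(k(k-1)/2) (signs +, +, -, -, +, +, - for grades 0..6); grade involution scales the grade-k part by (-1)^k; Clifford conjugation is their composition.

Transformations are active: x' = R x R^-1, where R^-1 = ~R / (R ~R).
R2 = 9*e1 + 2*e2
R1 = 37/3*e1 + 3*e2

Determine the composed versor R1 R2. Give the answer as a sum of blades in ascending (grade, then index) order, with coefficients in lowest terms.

Distribute over the terms of R1 (each basis-blade product reordered to ascending indices, repeated generators contracted through their squares):
(37/3*e1) R2 = 111 + 74/3*e12
(3*e2) R2 = 6 - 27*e12
Summing the partial products and collecting blades:
Answer: 117 - 7/3*e12


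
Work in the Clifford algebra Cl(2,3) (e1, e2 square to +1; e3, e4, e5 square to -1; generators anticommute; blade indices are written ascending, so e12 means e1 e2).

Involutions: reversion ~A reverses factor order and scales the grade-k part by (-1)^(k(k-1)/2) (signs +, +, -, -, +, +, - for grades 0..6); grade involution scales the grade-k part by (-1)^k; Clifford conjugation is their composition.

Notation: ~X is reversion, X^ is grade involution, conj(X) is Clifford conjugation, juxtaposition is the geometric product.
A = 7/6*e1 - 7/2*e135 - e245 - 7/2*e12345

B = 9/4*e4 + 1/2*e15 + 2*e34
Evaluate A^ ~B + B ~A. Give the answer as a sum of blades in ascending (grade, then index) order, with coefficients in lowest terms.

first term: 7/4*e3 + 7/12*e5 - 21/8*e14 + 9/4*e25 - 1/2*e124 + 7*e125 + 7/3*e134 + 7*e145 + 7/4*e234 - 2*e235 + 63/8*e1235 - 63/8*e1345
second term: -7/4*e3 - 7/12*e5 - 21/8*e14 + 9/4*e25 - 1/2*e124 + 7*e125 + 7/3*e134 + 7*e145 + 7/4*e234 - 2*e235 - 63/8*e1235 + 63/8*e1345
Answer: -21/4*e14 + 9/2*e25 - e124 + 14*e125 + 14/3*e134 + 14*e145 + 7/2*e234 - 4*e235


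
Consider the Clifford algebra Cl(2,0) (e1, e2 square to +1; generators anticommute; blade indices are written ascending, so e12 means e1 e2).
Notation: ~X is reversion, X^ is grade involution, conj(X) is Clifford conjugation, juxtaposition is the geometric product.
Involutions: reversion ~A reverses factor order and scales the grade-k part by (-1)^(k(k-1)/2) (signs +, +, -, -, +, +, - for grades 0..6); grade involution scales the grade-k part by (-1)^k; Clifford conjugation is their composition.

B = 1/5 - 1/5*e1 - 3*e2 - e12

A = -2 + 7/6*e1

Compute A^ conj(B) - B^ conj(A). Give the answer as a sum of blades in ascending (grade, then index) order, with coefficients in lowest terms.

first term: -19/30 - 19/30*e1 - 43/6*e2 - 11/2*e12
second term: -19/30 - 19/30*e1 - 43/6*e2 + 11/2*e12
Answer: -11*e12


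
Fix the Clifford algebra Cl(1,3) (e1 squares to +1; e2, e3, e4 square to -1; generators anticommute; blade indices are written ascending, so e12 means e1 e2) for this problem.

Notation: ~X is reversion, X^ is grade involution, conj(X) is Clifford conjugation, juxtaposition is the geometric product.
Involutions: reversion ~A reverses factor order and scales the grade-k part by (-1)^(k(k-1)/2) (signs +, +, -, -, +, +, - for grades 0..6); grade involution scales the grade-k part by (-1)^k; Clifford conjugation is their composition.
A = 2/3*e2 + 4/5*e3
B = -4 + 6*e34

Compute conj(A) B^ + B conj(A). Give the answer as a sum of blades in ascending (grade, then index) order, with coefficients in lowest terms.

first term: 8/3*e2 + 16/5*e3 + 24/5*e4 - 4*e234
second term: 8/3*e2 + 16/5*e3 - 24/5*e4 - 4*e234
Answer: 16/3*e2 + 32/5*e3 - 8*e234


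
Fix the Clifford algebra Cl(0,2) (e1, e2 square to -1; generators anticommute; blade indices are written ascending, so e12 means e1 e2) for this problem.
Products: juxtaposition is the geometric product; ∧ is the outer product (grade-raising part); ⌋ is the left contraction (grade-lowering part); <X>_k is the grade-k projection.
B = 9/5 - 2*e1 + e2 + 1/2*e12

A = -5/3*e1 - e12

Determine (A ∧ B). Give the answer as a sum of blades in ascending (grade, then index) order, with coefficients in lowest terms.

step 1: -3*e1 - 52/15*e12
Answer: -3*e1 - 52/15*e12


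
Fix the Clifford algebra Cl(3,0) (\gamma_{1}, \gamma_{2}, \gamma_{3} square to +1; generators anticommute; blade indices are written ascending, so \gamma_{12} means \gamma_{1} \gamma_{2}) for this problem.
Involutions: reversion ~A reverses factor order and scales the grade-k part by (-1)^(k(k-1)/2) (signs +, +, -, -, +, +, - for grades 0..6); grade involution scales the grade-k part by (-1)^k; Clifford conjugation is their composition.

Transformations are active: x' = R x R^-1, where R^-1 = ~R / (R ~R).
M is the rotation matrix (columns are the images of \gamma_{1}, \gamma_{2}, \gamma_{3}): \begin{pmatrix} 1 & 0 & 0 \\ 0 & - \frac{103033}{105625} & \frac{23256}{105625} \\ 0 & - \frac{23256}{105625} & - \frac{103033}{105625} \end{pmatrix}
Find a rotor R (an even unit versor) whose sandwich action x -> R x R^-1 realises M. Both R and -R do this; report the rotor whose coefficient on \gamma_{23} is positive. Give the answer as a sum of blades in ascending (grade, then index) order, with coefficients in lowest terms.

Method: write R = a + b12*\gamma_{12} + b13*\gamma_{13} + b23*\gamma_{23} with a^2 + b12^2 + b13^2 + b23^2 = 1 (so R^-1 = ~R). Expanding the columns R e_j ~R gives tr M = 4a^2 - 1 and, from the antisymmetric part, M21 - M12 = -4a*b12, M13 - M31 = 4a*b13, M32 - M23 = -4a*b23.
Here tr M = -\frac{100441}{105625}, so a^2 = (1 + tr M)/4 = \frac{1296}{105625} and a = ±\frac{36}{325}. Taking a = \frac{36}{325}: M21 - M12 = 0, M13 - M31 = 0, M32 - M23 = -\frac{46512}{105625}, giving b12 = 0, b13 = 0, b23 = \frac{323}{325}, i.e. R = \frac{36}{325} + \frac{323}{325} \gamma_{23}.
Its \gamma_{23} coefficient is already positive.
Answer: \frac{36}{325} + \frac{323}{325} \gamma_{23}. Key observation: the double cover Spin(3) -> SO(3) sends R and -R to the same matrix (trace -\frac{100441}{105625} here), so the stated sign of the \gamma_{23} coefficient is what selects one sheet.


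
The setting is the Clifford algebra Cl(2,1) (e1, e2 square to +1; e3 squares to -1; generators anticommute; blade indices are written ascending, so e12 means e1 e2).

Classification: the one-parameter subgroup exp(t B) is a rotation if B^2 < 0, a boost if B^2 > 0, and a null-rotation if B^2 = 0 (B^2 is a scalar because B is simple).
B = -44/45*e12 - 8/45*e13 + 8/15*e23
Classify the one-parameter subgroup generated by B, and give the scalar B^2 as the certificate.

B^2 term by term: the squares give (-44/45)^2*(e12)^2 + (-8/45)^2*(e13)^2 + (8/15)^2*(e23)^2 = 1936/2025*(-1) + 64/2025*(+1) + 64/225*(+1) = -16/25 (each basis 2-blade squares to minus the product of its generators' squares); cross terms between blades sharing an index anticommute and cancel. So B^2 = -16/25.
Answer: rotation, certificate B^2 = -16/25. Because -16/25 is invariant under every versor sandwich, the classification follows from its sign alone.


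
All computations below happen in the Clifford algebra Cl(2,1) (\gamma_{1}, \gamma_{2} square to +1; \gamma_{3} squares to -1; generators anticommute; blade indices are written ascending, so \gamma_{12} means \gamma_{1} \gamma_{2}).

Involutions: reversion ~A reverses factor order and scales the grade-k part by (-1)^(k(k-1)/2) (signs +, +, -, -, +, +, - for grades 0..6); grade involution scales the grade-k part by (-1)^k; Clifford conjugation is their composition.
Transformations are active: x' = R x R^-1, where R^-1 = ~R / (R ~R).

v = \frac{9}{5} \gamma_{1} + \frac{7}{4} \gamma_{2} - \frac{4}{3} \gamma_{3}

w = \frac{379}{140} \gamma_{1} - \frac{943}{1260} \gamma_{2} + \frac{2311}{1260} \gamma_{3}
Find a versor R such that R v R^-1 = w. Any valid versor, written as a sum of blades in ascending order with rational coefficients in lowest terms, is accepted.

Take R = v + w = \frac{631}{140} \gamma_{1} + \frac{631}{630} \gamma_{2} + \frac{631}{1260} \gamma_{3}. Because q(v) = q(w) = \frac{16289}{3600}, conjugation by R sends v exactly to w.
Answer: \frac{631}{140} \gamma_{1} + \frac{631}{630} \gamma_{2} + \frac{631}{1260} \gamma_{3}


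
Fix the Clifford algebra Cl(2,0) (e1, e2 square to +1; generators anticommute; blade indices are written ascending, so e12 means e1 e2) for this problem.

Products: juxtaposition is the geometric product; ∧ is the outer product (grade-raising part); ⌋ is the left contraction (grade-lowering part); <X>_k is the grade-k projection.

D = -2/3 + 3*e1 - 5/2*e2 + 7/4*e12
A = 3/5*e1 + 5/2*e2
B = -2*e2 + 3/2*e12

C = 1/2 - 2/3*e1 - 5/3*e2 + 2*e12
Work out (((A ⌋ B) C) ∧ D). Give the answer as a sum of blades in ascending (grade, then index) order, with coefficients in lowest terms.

step 1: -5 - 15/4*e1 + 9/10*e2
step 2: -3/2 - 41/120*e1 + 77/60*e2 - 63/20*e12
step 3: 1 - 769/180*e1 + 521/180*e2 - 169/48*e12
Answer: 1 - 769/180*e1 + 521/180*e2 - 169/48*e12


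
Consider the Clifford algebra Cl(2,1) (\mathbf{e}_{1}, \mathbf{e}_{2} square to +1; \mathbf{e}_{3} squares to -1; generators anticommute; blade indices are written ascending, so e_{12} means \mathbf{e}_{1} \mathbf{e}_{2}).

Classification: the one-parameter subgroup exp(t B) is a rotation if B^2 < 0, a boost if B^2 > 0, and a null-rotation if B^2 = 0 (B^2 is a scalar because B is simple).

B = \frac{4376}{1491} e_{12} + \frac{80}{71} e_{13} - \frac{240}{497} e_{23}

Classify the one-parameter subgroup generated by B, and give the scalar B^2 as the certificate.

B^2 term by term: the squares give (\frac{4376}{1491})^2*(e_{12})^2 + (\frac{80}{71})^2*(e_{13})^2 + (-\frac{240}{497})^2*(e_{23})^2 = \frac{19149376}{2223081}*(-1) + \frac{6400}{5041}*(+1) + \frac{57600}{247009}*(+1) = -\frac{64}{9} (each basis 2-blade squares to minus the product of its generators' squares); cross terms between blades sharing an index anticommute and cancel. So B^2 = -\frac{64}{9}.
Answer: rotation, certificate B^2 = -\frac{64}{9}. The scalar -\frac{64}{9} is the complete invariant here: its sign names the subgroup type.


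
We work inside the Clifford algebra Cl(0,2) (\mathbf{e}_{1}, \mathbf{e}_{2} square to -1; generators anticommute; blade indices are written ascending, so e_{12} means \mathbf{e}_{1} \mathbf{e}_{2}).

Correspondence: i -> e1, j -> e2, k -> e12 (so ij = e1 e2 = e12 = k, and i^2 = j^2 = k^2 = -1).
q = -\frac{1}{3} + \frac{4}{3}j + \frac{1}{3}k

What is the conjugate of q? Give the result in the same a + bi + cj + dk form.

In blades: q = -\frac{1}{3} + \frac{4}{3} e_{2} + \frac{1}{3} e_{12}.
Conjugation here is Clifford conjugation: the scalar is fixed and the grade-1 and grade-2 blades all flip sign, giving -\frac{1}{3} - \frac{4}{3} e_{2} - \frac{1}{3} e_{12}; translating back:
Answer: -\frac{1}{3} - \frac{4}{3}j - \frac{1}{3}k


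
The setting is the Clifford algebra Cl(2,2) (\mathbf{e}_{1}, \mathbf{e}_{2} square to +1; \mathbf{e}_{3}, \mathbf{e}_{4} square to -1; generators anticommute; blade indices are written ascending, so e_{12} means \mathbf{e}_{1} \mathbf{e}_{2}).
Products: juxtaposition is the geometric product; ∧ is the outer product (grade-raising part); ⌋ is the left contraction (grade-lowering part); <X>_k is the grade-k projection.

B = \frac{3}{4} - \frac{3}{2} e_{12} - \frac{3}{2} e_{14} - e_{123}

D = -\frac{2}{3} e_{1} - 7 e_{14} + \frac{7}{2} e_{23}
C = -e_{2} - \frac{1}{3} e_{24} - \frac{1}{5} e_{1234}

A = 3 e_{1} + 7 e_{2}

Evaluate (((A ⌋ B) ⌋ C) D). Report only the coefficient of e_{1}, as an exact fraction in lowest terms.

step 1: \frac{21}{2} e_{1} - \frac{9}{2} e_{2} - \frac{9}{2} e_{4} + 7 e_{13} - 3 e_{23}
step 2: \frac{9}{2} + \frac{3}{2} e_{2} + \frac{3}{2} e_{4} + \frac{3}{5} e_{14} + \frac{7}{5} e_{24} + \frac{9}{10} e_{123} - \frac{9}{10} e_{134} - \frac{21}{10} e_{234}
step 3: -\frac{21}{5} - \frac{207}{20} e_{1} - \frac{21}{20} e_{3} - \frac{139}{20} e_{4} + \frac{54}{5} e_{12} - \frac{61}{2} e_{14} + \frac{303}{20} e_{23} + \frac{11}{2} e_{34} + \frac{147}{10} e_{123} + \frac{77}{12} e_{124} - \frac{21}{20} e_{234} + \frac{7}{10} e_{1234}
Answer: -\frac{207}{20}


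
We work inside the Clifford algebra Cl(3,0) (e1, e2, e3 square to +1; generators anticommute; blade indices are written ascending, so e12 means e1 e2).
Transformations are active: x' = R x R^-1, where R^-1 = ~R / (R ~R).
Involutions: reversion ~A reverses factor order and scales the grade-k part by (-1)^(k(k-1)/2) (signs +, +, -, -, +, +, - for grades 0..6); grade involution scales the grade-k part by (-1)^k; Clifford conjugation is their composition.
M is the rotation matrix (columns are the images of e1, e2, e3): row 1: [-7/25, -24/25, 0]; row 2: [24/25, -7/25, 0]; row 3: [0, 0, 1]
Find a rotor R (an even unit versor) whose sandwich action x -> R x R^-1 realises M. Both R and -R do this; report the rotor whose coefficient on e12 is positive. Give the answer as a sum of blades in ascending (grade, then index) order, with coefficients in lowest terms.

Method: write R = a + b12*e12 + b13*e13 + b23*e23 with a^2 + b12^2 + b13^2 + b23^2 = 1 (so R^-1 = ~R). Expanding the columns R e_j ~R gives tr M = 4a^2 - 1 and, from the antisymmetric part, M21 - M12 = -4a*b12, M13 - M31 = 4a*b13, M32 - M23 = -4a*b23.
Here tr M = 11/25, so a^2 = (1 + tr M)/4 = 9/25 and a = ±3/5. Taking a = 3/5: M21 - M12 = 48/25, M13 - M31 = 0, M32 - M23 = 0, giving b12 = -4/5, b13 = 0, b23 = 0, i.e. R = 3/5 - 4/5*e12.
Its e12 coefficient is negative, so report the other preimage -R.
Answer: -3/5 + 4/5*e12. Key observation: the double cover Spin(3) -> SO(3) sends R and -R to the same matrix (trace 11/25 here), so the stated sign of the e12 coefficient is what selects one sheet.


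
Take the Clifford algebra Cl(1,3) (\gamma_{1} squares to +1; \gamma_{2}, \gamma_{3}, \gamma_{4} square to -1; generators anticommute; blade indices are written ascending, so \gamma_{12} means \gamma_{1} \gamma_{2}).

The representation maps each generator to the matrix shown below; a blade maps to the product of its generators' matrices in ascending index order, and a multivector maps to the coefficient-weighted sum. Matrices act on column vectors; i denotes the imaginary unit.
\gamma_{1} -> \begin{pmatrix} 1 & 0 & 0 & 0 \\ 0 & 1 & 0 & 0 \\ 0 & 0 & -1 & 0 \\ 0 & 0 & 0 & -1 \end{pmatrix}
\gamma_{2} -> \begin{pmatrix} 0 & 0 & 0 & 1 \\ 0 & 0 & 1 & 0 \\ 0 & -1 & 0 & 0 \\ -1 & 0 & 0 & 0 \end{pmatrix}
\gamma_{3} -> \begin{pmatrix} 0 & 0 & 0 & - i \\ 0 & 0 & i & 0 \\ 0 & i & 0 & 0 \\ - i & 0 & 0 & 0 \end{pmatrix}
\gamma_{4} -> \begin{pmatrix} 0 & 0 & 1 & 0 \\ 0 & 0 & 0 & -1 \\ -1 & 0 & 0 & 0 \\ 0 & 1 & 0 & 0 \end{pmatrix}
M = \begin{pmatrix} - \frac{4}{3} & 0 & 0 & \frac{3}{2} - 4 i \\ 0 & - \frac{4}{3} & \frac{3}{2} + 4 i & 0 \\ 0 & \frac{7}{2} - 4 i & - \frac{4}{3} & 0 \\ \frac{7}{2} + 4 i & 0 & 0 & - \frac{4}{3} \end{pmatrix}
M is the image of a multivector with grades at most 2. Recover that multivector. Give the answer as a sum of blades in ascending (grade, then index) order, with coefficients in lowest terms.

Method: the blade images are trace-orthogonal — tr(rho(e_A) rho(e_B)^-1) = 4 if A = B and 0 otherwise — and rho(e_A)^-1 = (e_A)^2 * rho(e_A) with (e_A)^2 = +1 or -1, so the coefficient of e_A in the preimage is (e_A)^2 * tr(M rho(e_A))/4.
Nonzero projections over blades of grade <= 2: 1: (1)^2 = +1, tr(M 1) = - \frac{16}{3}, coefficient -\frac{4}{3}; \gamma_{2}: (\gamma_{2})^2 = -1, tr(M rho(\gamma_{2})) = 4, coefficient -1; \gamma_{12}: (\gamma_{12})^2 = +1, tr(M rho(\gamma_{12})) = 10, coefficient \frac{5}{2}; \gamma_{13}: (\gamma_{13})^2 = +1, tr(M rho(\gamma_{13})) = 16, coefficient 4. Every other blade of grade <= 2 projects to 0.
Answer: -\frac{4}{3} - \gamma_{2} + \frac{5}{2} \gamma_{12} + 4 \gamma_{13}


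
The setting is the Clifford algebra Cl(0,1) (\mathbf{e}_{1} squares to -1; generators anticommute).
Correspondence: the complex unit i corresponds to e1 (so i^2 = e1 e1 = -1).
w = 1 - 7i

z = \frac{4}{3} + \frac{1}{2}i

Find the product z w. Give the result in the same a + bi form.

In blades: z = \frac{4}{3} + \frac{1}{2} e_{1}, w = 1 - 7 e_{1}.
Distribute z over w term by term (generator squares from the signature, products reordered to ascending indices): (\frac{4}{3})*w = \frac{4}{3} - \frac{28}{3} e_{1}; (\frac{1}{2} e_{1})*w = \frac{7}{2} + \frac{1}{2} e_{1}.
Sum: \frac{29}{6} - \frac{53}{6} e_{1}; translating back through the correspondence:
Answer: \frac{29}{6} - \frac{53}{6}i


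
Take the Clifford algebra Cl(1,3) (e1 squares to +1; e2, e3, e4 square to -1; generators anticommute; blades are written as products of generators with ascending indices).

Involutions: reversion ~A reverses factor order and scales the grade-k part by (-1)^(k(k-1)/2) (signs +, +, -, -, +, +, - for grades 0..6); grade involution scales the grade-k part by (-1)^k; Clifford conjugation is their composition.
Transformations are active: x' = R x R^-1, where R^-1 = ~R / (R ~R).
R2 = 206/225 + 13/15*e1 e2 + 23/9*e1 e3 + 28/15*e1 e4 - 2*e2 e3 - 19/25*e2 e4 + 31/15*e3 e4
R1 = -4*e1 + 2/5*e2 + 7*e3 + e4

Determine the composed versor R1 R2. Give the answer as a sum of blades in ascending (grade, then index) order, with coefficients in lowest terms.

Distribute over the terms of R1 (each basis-blade product reordered to ascending indices, repeated generators contracted through their squares):
(-4*e1) R2 = -824/225*e1 - 52/15*e2 - 92/9*e3 - 112/15*e4 + 8*e1 e2 e3 + 76/25*e1 e2 e4 - 124/15*e1 e3 e4
(2/5*e2) R2 = 26/75*e1 + 412/1125*e2 + 4/5*e3 + 38/125*e4 - 46/45*e1 e2 e3 - 56/75*e1 e2 e4 + 62/75*e2 e3 e4
(7*e3) R2 = 161/9*e1 - 14*e2 + 1442/225*e3 - 217/15*e4 + 91/15*e1 e2 e3 - 196/15*e1 e3 e4 + 133/25*e2 e3 e4
(e4) R2 = 28/15*e1 - 19/25*e2 + 31/15*e3 + 206/225*e4 + 13/15*e1 e2 e4 + 23/9*e1 e3 e4 - 2*e2 e3 e4
Summing the partial products and collecting blades:
Answer: 411/25*e1 - 20093/1125*e2 - 71/75*e3 - 23303/1125*e4 + 587/45*e1 e2 e3 + 79/25*e1 e2 e4 - 169/9*e1 e3 e4 + 311/75*e2 e3 e4
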